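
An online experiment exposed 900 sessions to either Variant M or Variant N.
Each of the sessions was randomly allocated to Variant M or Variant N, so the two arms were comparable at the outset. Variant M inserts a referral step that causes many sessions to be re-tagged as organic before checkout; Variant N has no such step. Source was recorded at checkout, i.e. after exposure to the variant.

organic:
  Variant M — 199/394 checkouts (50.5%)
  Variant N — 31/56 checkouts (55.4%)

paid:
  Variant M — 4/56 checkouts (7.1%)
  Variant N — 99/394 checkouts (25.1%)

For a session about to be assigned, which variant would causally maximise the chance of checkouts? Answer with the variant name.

Variant M

Within every traffic source level Variant N has the higher rate, yet pooled Variant M does — Simpson's reversal.
The distribution of traffic source is itself part of what the variant does — it is an intermediate outcome. Holding it fixed would remove that part of the effect; the total effect is the pooled difference.
Pooled: Variant M 45.1% vs Variant N 28.9%; Variant M is higher overall.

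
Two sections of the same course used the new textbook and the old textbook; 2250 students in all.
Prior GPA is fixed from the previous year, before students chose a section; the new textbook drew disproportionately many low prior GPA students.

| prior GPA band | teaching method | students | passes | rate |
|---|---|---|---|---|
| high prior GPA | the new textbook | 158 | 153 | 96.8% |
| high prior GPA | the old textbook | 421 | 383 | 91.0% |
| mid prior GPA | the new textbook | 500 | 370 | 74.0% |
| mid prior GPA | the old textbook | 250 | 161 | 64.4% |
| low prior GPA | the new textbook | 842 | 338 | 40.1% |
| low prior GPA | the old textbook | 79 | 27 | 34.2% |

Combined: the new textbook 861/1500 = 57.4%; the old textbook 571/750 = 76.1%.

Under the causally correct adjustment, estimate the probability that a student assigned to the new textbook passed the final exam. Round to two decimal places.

0.66

The stratified and pooled comparisons disagree (the new textbook wins within each prior GPA band; the old textbook wins overall), so the answer turns on the causal role of prior GPA band.
Prior GPA band satisfies the back-door criterion: it is not a descendant of the teaching method, and it blocks the spurious path from teaching method to outcome. Adjusting for it (i.e., using the within-prior GPA band rates) gives the causal effect.
Standardising the new textbook to the population prior GPA band mix: 0.257·153/158 + 0.333·370/500 + 0.409·338/842 = 0.660.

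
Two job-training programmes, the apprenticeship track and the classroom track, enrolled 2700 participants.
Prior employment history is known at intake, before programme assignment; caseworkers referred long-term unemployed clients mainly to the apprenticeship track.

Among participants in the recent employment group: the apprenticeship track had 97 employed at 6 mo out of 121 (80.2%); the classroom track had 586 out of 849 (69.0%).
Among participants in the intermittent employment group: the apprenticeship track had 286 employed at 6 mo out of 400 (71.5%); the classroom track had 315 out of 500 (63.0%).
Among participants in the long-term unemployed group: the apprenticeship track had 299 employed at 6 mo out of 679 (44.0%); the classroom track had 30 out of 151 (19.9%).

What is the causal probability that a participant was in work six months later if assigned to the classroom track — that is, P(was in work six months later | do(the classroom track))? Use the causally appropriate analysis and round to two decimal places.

Prior employment history differs across programmes for reasons unrelated to any effect of the programme itself, and it separately predicts the outcome — a classic confounder. We must compare within prior employment history levels.
Standardising the classroom track to the population prior employment history mix: 0.359·586/849 + 0.333·315/500 + 0.307·30/151 = 0.519.

0.52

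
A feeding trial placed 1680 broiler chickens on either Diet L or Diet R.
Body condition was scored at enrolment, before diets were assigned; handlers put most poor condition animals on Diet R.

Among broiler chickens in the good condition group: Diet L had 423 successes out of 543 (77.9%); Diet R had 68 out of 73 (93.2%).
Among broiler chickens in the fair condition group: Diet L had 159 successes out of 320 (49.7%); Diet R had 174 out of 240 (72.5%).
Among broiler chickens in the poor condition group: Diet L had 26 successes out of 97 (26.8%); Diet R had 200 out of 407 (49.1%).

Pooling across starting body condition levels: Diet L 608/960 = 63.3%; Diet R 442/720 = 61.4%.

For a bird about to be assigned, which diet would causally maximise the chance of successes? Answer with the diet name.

Diet R

Diet R is higher inside every starting body condition stratum but Diet L is higher in aggregate. Whether to stratify depends on how starting body condition relates to the diet.
Starting body condition differs across diets for reasons unrelated to any effect of the diet itself, and it separately predicts the outcome — a classic confounder. We must compare within starting body condition levels.
Within each level — good condition: 77.9% vs 93.2%; fair condition: 49.7% vs 72.5%; poor condition: 26.8% vs 49.1% — Diet R is higher every time.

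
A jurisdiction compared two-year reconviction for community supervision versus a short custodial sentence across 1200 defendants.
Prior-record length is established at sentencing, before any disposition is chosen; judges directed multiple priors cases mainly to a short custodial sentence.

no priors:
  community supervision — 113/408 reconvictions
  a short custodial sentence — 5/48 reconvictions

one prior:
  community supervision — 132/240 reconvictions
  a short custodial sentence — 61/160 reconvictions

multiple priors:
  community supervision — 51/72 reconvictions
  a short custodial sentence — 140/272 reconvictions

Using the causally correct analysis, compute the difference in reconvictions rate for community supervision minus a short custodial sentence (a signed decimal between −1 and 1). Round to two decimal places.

Prior-record length is set before the disposition has any effect — it is not caused by the disposition — and it independently drives the outcome. That makes it a confounder, so the causal comparison is within prior-record length levels.
Adjusting over the population distribution of prior-record length: 0.380·(0.277−0.104) + 0.333·(0.550−0.381) + 0.287·(0.708−0.515) = +0.177.

+0.18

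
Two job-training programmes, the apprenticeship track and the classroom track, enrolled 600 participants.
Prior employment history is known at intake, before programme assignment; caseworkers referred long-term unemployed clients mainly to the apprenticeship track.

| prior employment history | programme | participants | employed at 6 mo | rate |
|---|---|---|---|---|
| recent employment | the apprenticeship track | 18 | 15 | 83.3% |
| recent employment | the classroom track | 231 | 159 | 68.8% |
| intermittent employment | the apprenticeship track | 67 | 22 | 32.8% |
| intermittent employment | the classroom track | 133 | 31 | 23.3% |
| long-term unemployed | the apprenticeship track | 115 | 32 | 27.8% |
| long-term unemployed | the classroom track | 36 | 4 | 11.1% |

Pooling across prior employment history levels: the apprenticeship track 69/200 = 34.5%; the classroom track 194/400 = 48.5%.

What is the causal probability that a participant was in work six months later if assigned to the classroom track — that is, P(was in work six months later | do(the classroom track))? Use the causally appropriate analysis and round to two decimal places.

0.39

Nothing the programme does changes prior employment history; the imbalance is an allocation artefact. With prior employment history also predicting the outcome, the pooled figure is confounded, and the within-stratum comparison is the causal one.
Standardising the classroom track to the population prior employment history mix: 0.415·159/231 + 0.333·31/133 + 0.252·4/36 = 0.391.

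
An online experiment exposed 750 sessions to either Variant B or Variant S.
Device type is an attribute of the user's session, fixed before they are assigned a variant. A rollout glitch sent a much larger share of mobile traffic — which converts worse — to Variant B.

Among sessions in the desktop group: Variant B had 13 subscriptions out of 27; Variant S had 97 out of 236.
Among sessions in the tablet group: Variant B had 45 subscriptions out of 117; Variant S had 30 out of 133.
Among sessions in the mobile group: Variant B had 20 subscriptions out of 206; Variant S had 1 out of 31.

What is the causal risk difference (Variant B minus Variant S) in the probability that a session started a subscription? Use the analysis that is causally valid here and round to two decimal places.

+0.10

Variant B is higher inside every device type stratum but Variant S is higher in aggregate. Whether to stratify depends on how device type relates to the variant.
Device type satisfies the back-door criterion: it is not a descendant of the variant, and it blocks the spurious path from variant to outcome. Adjusting for it (i.e., using the within-device type rates) gives the causal effect.
Adjusting over the population distribution of device type: 0.351·(0.481−0.411) + 0.333·(0.385−0.226) + 0.316·(0.097−0.032) = +0.098.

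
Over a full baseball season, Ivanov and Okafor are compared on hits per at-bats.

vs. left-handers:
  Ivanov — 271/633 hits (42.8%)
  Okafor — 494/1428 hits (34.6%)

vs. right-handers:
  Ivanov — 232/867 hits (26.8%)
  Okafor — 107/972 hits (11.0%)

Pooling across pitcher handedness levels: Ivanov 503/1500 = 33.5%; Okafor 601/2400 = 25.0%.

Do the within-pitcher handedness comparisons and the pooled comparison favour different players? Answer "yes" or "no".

Within each pitcher handedness level (vs. left-handers 42.8% vs 34.6%; vs. right-handers 26.8% vs 11.0%), Ivanov has the higher rate every time. Pooled: 33.5% vs 25.0% — Ivanov has the higher rate overall. They agree.

no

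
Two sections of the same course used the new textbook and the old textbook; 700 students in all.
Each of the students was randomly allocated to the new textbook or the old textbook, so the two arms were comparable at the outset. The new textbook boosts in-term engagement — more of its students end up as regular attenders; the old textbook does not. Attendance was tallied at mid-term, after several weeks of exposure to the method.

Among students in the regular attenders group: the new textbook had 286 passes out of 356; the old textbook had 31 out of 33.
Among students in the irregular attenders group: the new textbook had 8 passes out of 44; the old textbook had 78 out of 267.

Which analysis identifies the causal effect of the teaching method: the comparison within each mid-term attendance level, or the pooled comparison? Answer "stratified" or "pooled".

pooled

Mid-term attendance is recorded after the teaching method and is itself shifted by it — it sits on the causal path from teaching method to outcome. Conditioning on a mediator would strip out part of the effect we want; the pooled comparison gives the total causal effect.
Pooled: the new textbook 73.5% vs the old textbook 36.3%; the new textbook is higher overall.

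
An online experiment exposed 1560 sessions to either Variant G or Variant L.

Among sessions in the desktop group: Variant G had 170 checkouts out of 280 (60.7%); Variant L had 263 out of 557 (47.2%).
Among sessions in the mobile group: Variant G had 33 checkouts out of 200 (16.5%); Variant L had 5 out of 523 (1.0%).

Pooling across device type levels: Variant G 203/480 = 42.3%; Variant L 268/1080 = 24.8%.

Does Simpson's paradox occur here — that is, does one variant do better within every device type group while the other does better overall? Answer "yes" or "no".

no

Within each device type level (desktop 60.7% vs 47.2%; mobile 16.5% vs 1.0%), Variant G has the higher rate every time. Pooled: 42.3% vs 24.8% — Variant G has the higher rate overall. They agree.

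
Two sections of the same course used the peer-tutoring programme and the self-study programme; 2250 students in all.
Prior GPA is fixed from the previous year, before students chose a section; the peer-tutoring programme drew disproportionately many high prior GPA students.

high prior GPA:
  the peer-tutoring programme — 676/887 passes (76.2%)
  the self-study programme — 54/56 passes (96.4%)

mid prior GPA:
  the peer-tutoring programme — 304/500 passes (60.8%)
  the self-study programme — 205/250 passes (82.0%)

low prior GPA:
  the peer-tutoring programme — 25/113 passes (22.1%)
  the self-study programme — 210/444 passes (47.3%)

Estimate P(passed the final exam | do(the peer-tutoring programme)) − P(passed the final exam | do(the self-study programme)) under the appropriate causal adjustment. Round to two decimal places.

the self-study programme is higher inside every prior GPA band stratum but the peer-tutoring programme is higher in aggregate. Whether to stratify depends on how prior GPA band relates to the teaching method.
Prior GPA band differs across teaching methods for reasons unrelated to any effect of the teaching method itself, and it separately predicts the outcome — a classic confounder. We must compare within prior GPA band levels.
Adjusting over the population distribution of prior GPA band: 0.419·(0.762−0.964) + 0.333·(0.608−0.820) + 0.248·(0.221−0.473) = -0.218.

-0.22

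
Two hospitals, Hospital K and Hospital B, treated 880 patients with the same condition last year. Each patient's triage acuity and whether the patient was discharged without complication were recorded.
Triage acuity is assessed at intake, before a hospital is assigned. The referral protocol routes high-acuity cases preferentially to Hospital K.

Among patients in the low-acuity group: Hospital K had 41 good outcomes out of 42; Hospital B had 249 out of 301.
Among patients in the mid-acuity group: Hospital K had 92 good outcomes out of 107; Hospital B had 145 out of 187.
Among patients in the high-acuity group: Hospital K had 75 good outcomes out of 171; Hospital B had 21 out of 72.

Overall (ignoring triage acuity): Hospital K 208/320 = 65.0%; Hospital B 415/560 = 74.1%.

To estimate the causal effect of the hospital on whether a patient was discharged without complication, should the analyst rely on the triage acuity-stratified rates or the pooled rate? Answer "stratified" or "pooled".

Nothing the hospital does changes triage acuity; the imbalance is an allocation artefact. With triage acuity also predicting the outcome, the pooled figure is confounded, and the within-stratum comparison is the causal one.
Within each level — low-acuity: 97.6% vs 82.7%; mid-acuity: 86.0% vs 77.5%; high-acuity: 43.9% vs 29.2% — Hospital K is higher every time.

stratified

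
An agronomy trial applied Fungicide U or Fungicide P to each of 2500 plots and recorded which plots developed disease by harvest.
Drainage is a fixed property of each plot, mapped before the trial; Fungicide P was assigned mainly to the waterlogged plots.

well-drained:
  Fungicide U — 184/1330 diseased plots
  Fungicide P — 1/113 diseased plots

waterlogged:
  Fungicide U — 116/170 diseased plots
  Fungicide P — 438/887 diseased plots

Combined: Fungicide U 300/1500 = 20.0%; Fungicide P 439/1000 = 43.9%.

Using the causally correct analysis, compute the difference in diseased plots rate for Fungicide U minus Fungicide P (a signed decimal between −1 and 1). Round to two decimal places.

Field drainage is set before the fungicide has any effect — it is not caused by the fungicide — and it independently drives the outcome. That makes it a confounder, so the causal comparison is within field drainage levels.
Adjusting over the population distribution of field drainage: 0.577·(0.138−0.009) + 0.423·(0.682−0.494) = +0.154.

+0.15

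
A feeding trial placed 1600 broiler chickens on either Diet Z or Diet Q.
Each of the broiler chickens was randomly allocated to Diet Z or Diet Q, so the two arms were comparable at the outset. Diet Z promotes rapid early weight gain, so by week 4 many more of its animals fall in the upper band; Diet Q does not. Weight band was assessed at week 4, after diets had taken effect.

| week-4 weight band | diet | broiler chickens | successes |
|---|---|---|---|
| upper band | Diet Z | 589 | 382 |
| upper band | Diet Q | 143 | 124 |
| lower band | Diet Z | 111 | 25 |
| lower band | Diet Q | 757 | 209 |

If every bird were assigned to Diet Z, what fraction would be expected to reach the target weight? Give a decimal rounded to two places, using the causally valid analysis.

Stratifying would compare diets among broiler chickens the diets themselves sorted into week-4 weight band groups — a form of selection on an intermediate. The unconditioned pooled rates give the total causal effect.
So P(outcome | do(Diet Z)) is just the pooled rate for Diet Z: 407/700 = 0.581.

0.58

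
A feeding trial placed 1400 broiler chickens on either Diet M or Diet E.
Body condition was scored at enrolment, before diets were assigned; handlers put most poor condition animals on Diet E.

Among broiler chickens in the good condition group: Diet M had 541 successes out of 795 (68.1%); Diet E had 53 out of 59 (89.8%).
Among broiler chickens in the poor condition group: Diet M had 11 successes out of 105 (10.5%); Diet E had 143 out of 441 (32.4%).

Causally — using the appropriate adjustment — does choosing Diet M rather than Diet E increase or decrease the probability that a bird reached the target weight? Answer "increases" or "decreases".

decreases

Starting body condition differs across diets for reasons unrelated to any effect of the diet itself, and it separately predicts the outcome — a classic confounder. We must compare within starting body condition levels.
Within each level — good condition: 68.1% vs 89.8%; poor condition: 10.5% vs 32.4% — Diet E is higher every time.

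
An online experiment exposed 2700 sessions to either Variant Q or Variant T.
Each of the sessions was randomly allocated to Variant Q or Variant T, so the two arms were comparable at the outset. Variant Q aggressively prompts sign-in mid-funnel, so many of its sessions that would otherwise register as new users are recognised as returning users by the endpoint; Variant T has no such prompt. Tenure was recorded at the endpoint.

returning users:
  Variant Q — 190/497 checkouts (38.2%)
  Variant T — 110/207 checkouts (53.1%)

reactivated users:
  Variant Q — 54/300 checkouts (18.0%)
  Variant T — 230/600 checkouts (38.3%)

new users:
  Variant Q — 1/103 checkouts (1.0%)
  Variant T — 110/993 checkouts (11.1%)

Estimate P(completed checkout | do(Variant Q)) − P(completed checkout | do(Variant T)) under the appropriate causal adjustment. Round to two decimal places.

+0.02

Variant T is higher inside every user tenure stratum but Variant Q is higher in aggregate. Whether to stratify depends on how user tenure relates to the variant.
User tenure is downstream of the variant. One should not condition on a consequence of treatment, so the overall rates are the right comparison.
The causal difference is the pooled difference: 0.272 − 0.250 = +0.022.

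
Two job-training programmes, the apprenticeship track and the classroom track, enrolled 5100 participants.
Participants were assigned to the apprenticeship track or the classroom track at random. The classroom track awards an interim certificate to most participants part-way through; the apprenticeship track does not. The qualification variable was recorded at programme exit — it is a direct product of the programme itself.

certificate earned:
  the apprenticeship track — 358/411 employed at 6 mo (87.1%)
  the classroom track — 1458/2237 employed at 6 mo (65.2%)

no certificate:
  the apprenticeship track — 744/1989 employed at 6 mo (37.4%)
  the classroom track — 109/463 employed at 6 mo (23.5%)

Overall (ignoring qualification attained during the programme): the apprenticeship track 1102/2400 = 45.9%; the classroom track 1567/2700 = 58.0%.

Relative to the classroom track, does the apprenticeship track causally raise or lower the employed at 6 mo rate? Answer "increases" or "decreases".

decreases

The stratified and pooled comparisons disagree (the apprenticeship track wins within each qualification attained during the programme; the classroom track wins overall), so the answer turns on the causal role of qualification attained during the programme.
The distribution of qualification attained during the programme is itself part of what the programme does — it is an intermediate outcome. Holding it fixed would remove that part of the effect; the total effect is the pooled difference.
Pooled: the apprenticeship track 45.9% vs the classroom track 58.0%; the classroom track is higher overall.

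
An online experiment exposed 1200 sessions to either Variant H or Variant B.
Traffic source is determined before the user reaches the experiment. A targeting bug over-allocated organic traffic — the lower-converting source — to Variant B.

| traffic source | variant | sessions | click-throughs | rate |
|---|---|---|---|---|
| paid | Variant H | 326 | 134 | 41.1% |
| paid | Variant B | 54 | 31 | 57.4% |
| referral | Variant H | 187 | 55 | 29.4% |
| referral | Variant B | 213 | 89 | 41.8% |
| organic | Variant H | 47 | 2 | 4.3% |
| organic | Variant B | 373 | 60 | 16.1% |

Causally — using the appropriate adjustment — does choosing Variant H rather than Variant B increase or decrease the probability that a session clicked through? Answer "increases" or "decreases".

decreases

Variant B is higher inside every traffic source stratum but Variant H is higher in aggregate. Whether to stratify depends on how traffic source relates to the variant.
Traffic source is set before the variant has any effect — it is not caused by the variant — and it independently drives the outcome. That makes it a confounder, so the causal comparison is within traffic source levels.
Within each level — paid: 41.1% vs 57.4%; referral: 29.4% vs 41.8%; organic: 4.3% vs 16.1% — Variant B is higher every time.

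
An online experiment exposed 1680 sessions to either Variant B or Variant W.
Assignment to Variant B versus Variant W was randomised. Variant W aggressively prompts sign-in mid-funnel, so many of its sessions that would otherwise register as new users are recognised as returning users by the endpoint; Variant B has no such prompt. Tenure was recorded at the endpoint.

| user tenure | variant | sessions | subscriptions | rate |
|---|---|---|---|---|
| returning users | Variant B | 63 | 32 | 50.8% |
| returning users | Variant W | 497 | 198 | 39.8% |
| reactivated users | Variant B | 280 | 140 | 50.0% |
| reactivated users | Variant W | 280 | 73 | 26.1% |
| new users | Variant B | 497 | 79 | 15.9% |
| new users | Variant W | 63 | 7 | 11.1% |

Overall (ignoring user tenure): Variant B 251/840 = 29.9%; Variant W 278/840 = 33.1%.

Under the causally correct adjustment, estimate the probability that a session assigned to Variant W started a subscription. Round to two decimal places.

User tenure lies on the pathway variant → user tenure → outcome, so adjusting for it blocks the indirect effect. For the total causal effect of variant, use the unadjusted pooled rates.
So P(outcome | do(Variant W)) is just the pooled rate for Variant W: 278/840 = 0.331.

0.33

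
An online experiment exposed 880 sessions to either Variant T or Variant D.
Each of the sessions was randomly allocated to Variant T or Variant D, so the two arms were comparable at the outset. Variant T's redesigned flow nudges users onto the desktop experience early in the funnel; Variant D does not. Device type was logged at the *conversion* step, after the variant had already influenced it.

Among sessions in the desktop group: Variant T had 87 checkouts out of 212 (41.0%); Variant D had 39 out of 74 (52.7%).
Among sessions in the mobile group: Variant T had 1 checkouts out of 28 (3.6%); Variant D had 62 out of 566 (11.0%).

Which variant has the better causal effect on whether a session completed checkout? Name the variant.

Because the variant influences device type, device type is a post-treatment mediator, not a confounder. Stratifying on it would bias the estimate; the causal effect is the crude pooled difference.
Pooled: Variant T 36.7% vs Variant D 15.8%; Variant T is higher overall.

Variant T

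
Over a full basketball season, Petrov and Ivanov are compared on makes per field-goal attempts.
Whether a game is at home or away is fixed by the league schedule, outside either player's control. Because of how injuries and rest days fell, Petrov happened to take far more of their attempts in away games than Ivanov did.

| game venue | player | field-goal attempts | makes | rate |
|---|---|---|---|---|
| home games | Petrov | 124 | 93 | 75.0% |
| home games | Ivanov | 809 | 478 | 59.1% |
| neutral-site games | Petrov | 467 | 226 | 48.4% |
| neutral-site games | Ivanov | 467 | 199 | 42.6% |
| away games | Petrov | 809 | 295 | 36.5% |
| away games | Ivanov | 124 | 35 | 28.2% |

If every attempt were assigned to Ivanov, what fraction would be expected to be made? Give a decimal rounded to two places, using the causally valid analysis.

Within every game venue level Petrov has the higher rate, yet pooled Ivanov does — Simpson's reversal.
Here game venue is a common cause — it drives both which player a case falls under and the outcome. The crude comparison mixes populations; the stratum-specific rates are the causally relevant ones.
Standardising Ivanov to the population game venue mix: 0.333·478/809 + 0.334·199/467 + 0.333·35/124 = 0.433.

0.43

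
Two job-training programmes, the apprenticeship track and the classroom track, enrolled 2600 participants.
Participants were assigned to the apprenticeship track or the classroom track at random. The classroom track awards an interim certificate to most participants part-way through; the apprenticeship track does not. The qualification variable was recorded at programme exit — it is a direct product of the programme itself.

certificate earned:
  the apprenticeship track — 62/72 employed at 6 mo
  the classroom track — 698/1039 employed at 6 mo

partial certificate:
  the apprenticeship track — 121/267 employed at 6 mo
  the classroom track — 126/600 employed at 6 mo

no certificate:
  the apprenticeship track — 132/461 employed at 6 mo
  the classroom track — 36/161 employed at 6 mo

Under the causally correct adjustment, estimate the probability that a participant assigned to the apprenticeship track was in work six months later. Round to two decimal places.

0.39

Qualification attained during the programme is downstream of the programme. One should not condition on a consequence of treatment, so the overall rates are the right comparison.
So P(outcome | do(the apprenticeship track)) is just the pooled rate for the apprenticeship track: 315/800 = 0.394.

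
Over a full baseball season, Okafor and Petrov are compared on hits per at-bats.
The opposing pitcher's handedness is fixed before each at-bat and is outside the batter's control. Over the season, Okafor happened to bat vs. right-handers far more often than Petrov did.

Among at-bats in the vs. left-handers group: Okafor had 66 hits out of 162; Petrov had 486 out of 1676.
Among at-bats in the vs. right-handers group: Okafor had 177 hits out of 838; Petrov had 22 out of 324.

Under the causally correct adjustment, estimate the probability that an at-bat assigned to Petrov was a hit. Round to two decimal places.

0.20

Okafor is higher inside every pitcher handedness stratum but Petrov is higher in aggregate. Whether to stratify depends on how pitcher handedness relates to the player.
Since pitcher handedness is a pre-existing factor (not a product of the player) and it affects the outcome on its own, it is a confounder. The stratified rates, not the pooled rate, identify the causal effect.
Standardising Petrov to the population pitcher handedness mix: 0.613·486/1676 + 0.387·22/324 = 0.204.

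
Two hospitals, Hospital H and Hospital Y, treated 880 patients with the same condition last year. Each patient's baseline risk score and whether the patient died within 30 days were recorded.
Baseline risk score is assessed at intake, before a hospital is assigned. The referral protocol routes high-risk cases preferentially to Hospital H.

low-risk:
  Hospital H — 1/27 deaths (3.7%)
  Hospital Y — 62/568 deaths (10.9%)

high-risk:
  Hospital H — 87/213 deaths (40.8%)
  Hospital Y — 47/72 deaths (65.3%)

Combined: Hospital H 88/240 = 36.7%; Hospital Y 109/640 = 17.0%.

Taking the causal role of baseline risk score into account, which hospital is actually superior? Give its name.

Hospital H is lower inside every baseline risk score stratum but Hospital Y is lower in aggregate. Whether to stratify depends on how baseline risk score relates to the hospital.
Since baseline risk score is a pre-existing factor (not a product of the hospital) and it affects the outcome on its own, it is a confounder. The stratified rates, not the pooled rate, identify the causal effect.
Within each level — low-risk: 3.7% vs 10.9%; high-risk: 40.8% vs 65.3% — Hospital H is lower every time.

Hospital H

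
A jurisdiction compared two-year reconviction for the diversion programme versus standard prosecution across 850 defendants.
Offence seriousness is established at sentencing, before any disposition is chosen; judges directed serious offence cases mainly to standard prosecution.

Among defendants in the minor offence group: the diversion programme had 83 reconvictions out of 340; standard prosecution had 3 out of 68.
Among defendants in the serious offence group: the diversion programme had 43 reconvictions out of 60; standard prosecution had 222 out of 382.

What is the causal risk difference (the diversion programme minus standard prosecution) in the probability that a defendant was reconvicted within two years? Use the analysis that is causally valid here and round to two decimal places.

The stratified and pooled comparisons disagree (standard prosecution wins within each offence seriousness; the diversion programme wins overall), so the answer turns on the causal role of offence seriousness.
Offence seriousness satisfies the back-door criterion: it is not a descendant of the disposition, and it blocks the spurious path from disposition to outcome. Adjusting for it (i.e., using the within-offence seriousness rates) gives the causal effect.
Adjusting over the population distribution of offence seriousness: 0.480·(0.244−0.044) + 0.520·(0.717−0.581) = +0.166.

+0.17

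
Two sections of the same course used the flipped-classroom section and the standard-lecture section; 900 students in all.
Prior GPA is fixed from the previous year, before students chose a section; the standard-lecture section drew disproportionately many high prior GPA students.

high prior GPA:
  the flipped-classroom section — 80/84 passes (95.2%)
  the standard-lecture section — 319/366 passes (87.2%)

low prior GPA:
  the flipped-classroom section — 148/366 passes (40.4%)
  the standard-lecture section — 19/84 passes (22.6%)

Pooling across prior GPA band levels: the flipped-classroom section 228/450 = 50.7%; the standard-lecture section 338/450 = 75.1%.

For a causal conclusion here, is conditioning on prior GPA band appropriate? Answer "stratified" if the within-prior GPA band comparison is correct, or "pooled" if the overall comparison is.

stratified

The prior GPA band-specific comparison favours the flipped-classroom section throughout, but the pooled figures favour the standard-lecture section. The question is whether to condition on prior GPA band.
Prior GPA band satisfies the back-door criterion: it is not a descendant of the teaching method, and it blocks the spurious path from teaching method to outcome. Adjusting for it (i.e., using the within-prior GPA band rates) gives the causal effect.
Within each level — high prior GPA: 95.2% vs 87.2%; low prior GPA: 40.4% vs 22.6% — the flipped-classroom section is higher every time.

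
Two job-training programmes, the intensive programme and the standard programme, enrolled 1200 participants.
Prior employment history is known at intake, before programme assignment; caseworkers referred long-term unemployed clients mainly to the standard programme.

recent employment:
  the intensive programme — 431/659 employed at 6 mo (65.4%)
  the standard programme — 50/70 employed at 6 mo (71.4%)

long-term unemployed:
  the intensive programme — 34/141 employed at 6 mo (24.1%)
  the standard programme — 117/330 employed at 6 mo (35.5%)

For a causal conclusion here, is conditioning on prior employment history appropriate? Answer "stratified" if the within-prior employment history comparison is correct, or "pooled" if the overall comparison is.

Nothing the programme does changes prior employment history; the imbalance is an allocation artefact. With prior employment history also predicting the outcome, the pooled figure is confounded, and the within-stratum comparison is the causal one.
Within each level — recent employment: 65.4% vs 71.4%; long-term unemployed: 24.1% vs 35.5% — the standard programme is higher every time.

stratified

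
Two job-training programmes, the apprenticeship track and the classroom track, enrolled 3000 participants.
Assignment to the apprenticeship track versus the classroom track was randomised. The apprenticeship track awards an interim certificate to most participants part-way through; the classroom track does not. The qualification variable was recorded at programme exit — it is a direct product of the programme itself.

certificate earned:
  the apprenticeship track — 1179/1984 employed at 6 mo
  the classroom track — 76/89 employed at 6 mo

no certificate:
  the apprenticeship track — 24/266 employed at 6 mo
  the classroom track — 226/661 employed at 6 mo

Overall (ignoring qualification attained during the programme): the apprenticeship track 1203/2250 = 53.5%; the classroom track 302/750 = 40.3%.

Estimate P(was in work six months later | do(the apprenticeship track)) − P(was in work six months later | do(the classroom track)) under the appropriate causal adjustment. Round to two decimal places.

+0.13

Qualification attained during the programme is downstream of the programme. One should not condition on a consequence of treatment, so the overall rates are the right comparison.
The causal difference is the pooled difference: 0.535 − 0.403 = +0.132.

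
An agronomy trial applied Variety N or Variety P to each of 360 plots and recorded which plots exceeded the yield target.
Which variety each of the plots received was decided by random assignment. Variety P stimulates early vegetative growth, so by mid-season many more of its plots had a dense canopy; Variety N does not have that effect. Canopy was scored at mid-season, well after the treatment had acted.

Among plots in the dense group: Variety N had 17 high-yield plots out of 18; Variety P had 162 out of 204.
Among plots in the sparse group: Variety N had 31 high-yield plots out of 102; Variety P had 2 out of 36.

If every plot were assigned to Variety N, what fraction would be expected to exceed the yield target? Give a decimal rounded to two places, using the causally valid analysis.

0.40

Stratifying would compare varietys among plots the varietys themselves sorted into mid-season canopy groups — a form of selection on an intermediate. The unconditioned pooled rates give the total causal effect.
So P(outcome | do(Variety N)) is just the pooled rate for Variety N: 48/120 = 0.400.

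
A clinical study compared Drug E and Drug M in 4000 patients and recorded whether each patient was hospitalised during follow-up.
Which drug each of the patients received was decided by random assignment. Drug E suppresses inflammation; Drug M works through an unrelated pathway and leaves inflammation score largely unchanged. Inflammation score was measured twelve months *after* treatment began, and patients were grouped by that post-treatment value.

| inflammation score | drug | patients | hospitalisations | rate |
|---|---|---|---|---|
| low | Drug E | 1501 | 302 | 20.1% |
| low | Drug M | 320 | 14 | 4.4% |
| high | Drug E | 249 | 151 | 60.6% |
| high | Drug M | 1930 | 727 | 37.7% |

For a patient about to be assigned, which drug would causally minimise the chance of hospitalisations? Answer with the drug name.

Within every inflammation score level Drug M has the lower rate, yet pooled Drug E does — Simpson's reversal.
Inflammation score is downstream of the drug. One should not condition on a consequence of treatment, so the overall rates are the right comparison.
Pooled: Drug E 25.9% vs Drug M 32.9%; Drug E is lower overall.

Drug E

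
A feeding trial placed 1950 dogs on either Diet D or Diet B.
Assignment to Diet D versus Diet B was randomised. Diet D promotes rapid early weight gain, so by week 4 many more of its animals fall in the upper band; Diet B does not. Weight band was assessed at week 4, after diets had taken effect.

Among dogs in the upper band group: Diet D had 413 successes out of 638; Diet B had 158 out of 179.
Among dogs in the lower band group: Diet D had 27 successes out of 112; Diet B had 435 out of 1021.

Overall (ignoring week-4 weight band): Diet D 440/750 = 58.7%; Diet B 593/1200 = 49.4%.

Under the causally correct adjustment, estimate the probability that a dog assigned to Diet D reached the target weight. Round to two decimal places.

0.59

Diet B is higher inside every week-4 weight band stratum but Diet D is higher in aggregate. Whether to stratify depends on how week-4 weight band relates to the diet.
Week-4 weight band is recorded after the diet and is itself shifted by it — it sits on the causal path from diet to outcome. Conditioning on a mediator would strip out part of the effect we want; the pooled comparison gives the total causal effect.
So P(outcome | do(Diet D)) is just the pooled rate for Diet D: 440/750 = 0.587.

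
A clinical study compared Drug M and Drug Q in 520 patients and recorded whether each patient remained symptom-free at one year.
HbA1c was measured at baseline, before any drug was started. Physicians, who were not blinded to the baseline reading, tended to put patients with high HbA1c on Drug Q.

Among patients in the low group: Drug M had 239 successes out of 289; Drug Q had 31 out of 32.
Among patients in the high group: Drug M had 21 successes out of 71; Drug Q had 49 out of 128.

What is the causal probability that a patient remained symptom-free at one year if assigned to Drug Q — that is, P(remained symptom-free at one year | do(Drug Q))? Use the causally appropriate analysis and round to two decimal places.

0.74

Nothing the drug does changes HbA1c; the imbalance is an allocation artefact. With HbA1c also predicting the outcome, the pooled figure is confounded, and the within-stratum comparison is the causal one.
Standardising Drug Q to the population HbA1c mix: 0.617·31/32 + 0.383·49/128 = 0.745.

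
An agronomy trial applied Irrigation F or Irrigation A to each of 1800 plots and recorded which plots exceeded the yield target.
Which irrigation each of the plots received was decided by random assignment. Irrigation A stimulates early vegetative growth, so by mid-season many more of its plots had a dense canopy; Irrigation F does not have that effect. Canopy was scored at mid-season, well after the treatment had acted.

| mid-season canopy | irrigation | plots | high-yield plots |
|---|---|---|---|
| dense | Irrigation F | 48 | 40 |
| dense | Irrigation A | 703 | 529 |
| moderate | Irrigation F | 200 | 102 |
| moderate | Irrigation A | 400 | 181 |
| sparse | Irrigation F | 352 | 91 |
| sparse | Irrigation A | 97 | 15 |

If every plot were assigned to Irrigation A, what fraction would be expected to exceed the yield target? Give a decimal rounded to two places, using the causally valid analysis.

0.60

Within every mid-season canopy level Irrigation F has the higher rate, yet pooled Irrigation A does — Simpson's reversal.
Mid-season canopy here is a post-treatment variable shaped by the irrigation; conditioning on it would introduce bias rather than remove it. The overall comparison is the causal one.
So P(outcome | do(Irrigation A)) is just the pooled rate for Irrigation A: 725/1200 = 0.604.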